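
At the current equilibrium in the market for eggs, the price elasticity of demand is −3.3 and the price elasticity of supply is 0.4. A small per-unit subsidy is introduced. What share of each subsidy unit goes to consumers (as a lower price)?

For a small subsidy around the equilibrium, the benefit split depends on the relative slopes, which at a point are proportional to the elasticities.
Buyer share = εs/(εs + |εd|) = 0.4/(0.4 + 3.3) = 4/37; seller share = |εd|/(εs + |εd|) = 33/37.

Consumer share = 4/37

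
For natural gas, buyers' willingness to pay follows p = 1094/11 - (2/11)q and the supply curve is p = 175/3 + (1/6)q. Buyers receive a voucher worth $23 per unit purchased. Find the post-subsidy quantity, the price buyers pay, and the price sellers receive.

Pre-subsidy: 1094/11 - (2/11)q = 175/3 + (1/6)q gives q* = 118 and p* = 78.
With the rebate, buyers effectively pay pb = ps − 23, where ps is the price sellers receive.
On the curves, pb = 1094/11 - (2/11)q and ps = 175/3 + (1/6)q; the wedge ps − pb = 23 gives 175/3 + (1/6)q − (1094/11 - (2/11)q) = 23, so q' = 184.
Then pb = 1094/11 − (2/11)·184 = 66 and ps = 175/3 + (1/6)·184 = 89.

q' = 184; buyers pay $66; sellers receive $89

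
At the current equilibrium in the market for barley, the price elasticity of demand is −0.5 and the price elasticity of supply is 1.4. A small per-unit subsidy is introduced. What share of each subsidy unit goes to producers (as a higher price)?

Producer share = 5/19

For a small subsidy around the equilibrium, the benefit split depends on the relative slopes, which at a point are proportional to the elasticities.
Buyer share = εs/(εs + |εd|) = 1.4/(1.4 + 0.5) = 14/19; seller share = |εd|/(εs + |εd|) = 5/19.
So producers capture 5/19 of the subsidy.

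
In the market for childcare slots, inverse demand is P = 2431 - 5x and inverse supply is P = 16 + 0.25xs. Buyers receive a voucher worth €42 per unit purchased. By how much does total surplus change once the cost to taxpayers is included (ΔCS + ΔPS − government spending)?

Net change in total surplus = -€168

Pre-subsidy: 2431 - 5x = 16 + 0.25x gives x* = 460 and P* = 131.
With the rebate, buyers effectively pay Pb = Ps − 42, where Ps is the price sellers receive.
On the curves, Pb = 2431 - 5x and Ps = 16 + 0.25x; the wedge Ps − Pb = 42 gives 16 + 0.25x − (2431 - 5x) = 42, so x' = 468.
Then Pb = 2431 − 5·468 = 91 and Ps = 16 + 0.25·468 = 133.
ΔCS = ½(460 + 468)(131 − 91) = 18560; ΔPS = ½(460 + 468)(133 − 131) = 928.
Government spending = 42 × 468 = 19656.
Net change = 18560 + 928 − 19656 = -168. The loss equals the DWL triangle ½·42·8.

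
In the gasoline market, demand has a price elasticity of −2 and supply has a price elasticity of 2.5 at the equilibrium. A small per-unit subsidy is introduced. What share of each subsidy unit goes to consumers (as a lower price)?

Consumer share = 5/9

For a small subsidy around the equilibrium, the benefit split depends on the relative slopes, which at a point are proportional to the elasticities.
Buyer share = εs/(εs + |εd|) = 2.5/(2.5 + 2) = 5/9; seller share = |εd|/(εs + |εd|) = 4/9.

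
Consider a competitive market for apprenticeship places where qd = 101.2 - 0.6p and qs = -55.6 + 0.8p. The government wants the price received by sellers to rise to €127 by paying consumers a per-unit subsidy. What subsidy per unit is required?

Required subsidy s = €35 per unit

At a seller price of 127, quantity supplied is -55.6 + 0.8·127 = 46.
Buyers absorb 46 only when they pay pb with 101.2 − 0.6·pb = 46, i.e. pb = 92.
s = ps − pb = 127 − 92 = 35.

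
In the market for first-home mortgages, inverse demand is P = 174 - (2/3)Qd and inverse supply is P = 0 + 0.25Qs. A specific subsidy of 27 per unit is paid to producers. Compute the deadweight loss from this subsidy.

Pre-subsidy: 174 - (2/3)Q = 0 + 0.25Q gives Q* = 2088/11 and P* = 522/11.
With the subsidy, sellers receive Ps = Pb + 27 for each unit, where Pb is the price buyers pay.
On the curves, Pb = 174 - (2/3)Q and Ps = 0 + 0.25Q; the wedge Ps − Pb = 27 gives 0 + 0.25Q − (174 - (2/3)Q) = 27, so Q' = 2412/11.
Then Pb = 174 − (2/3)·(2412/11) = 306/11 and Ps = 0 + 0.25·(2412/11) = 603/11.
The subsidy expands output by 2412/11 − 2088/11 = 324/11 past the efficient level; on those units the gap between marginal cost and willingness to pay runs from 0 up to 27.
DWL = ½ × 27 × 324/11 = 4374/11.

Deadweight loss = 4374/11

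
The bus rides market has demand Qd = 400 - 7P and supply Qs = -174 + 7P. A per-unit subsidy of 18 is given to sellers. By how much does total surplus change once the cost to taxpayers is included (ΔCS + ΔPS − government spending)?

Net change in total surplus = -567

Pre-subsidy: 400 - 7P = -174 + 7P gives P* = 41, Q* = 113.
With the subsidy, sellers receive Ps = Pb + 18 for each unit, where Pb is the price buyers pay.
Supply in terms of Pb becomes Qs = -174 + 7(Pb + 18) = -48 + 7Pb. Setting this equal to demand: 400 - 7Pb = -48 + 7Pb, so Pb = 32.
Sellers receive Ps = 32 + 18 = 50; Q' = 400 − 7·32 = 176.
ΔCS = ½(113 + 176)(41 − 32) = 1300.5; ΔPS = ½(113 + 176)(50 − 41) = 1300.5.
Government spending = 18 × 176 = 3168.
Net change = 1300.5 + 1300.5 − 3168 = -567. The loss equals the DWL triangle ½·18·63.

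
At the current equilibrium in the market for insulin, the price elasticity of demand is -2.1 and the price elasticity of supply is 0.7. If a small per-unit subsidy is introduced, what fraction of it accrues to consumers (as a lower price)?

Consumer share = 0.25

For a small subsidy around the equilibrium, the benefit split depends on the relative slopes, which at a point are proportional to the elasticities.
Buyer share = εs/(εs + |εd|) = 0.7/(0.7 + 2.1) = 0.25; seller share = |εd|/(εs + |εd|) = 0.75.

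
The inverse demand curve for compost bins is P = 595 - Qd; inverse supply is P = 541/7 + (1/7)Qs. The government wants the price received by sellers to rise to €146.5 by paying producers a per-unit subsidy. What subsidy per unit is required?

At a seller price of 146.5, quantity supplied is -541 + 7·146.5 = 484.5.
Buyers absorb 484.5 only when they pay Pb = 595 − 1·484.5 = 110.5.
s = Ps − Pb = 146.5 − 110.5 = 36.

Required subsidy s = €36 per unit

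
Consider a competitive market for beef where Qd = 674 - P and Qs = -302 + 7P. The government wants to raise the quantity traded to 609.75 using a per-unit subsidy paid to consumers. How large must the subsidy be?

Required subsidy s = 66 per unit

At Q = 609.75, invert demand for the buyer price: Pb = (674 − 609.75)/1 = 64.25; invert supply for the seller price: Ps = (609.75 − (-302))/7 = 130.25.
The subsidy must fill the gap: s = Ps − Pb = 130.25 − 64.25 = 66.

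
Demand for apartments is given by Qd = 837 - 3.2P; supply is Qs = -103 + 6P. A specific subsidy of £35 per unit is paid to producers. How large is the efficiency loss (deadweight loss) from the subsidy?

Pre-subsidy: 837 - 3.2P = -103 + 6P gives P* = 2350/23, Q* = 11731/23.
With the subsidy, sellers receive Ps = Pb + 35 for each unit, where Pb is the price buyers pay.
Supply in terms of Pb becomes Qs = -103 + 6(Pb + 35) = 107 + 6Pb. Setting this equal to demand: 837 - 3.2Pb = 107 + 6Pb, so Pb = 1825/23.
Sellers receive Ps = 1825/23 + 35 = 2630/23; Q' = 837 − 3.2·(1825/23) = 13411/23.
The subsidy expands output by 13411/23 − 11731/23 = 1680/23 past the efficient level; on those units the gap between marginal cost and willingness to pay runs from 0 up to 35.
DWL = ½ × 35 × 1680/23 = 29400/23.

Deadweight loss = 29400/23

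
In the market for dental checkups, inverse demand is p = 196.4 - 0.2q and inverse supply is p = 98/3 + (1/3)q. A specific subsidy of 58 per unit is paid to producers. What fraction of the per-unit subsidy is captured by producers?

Pre-subsidy: 196.4 - 0.2q = 98/3 + (1/3)q gives q* = 307 and p* = 135.
With the subsidy, sellers receive ps = pb + 58 for each unit, where pb is the price buyers pay.
On the curves, pb = 196.4 - 0.2q and ps = 98/3 + (1/3)q; the wedge ps − pb = 58 gives 98/3 + (1/3)q − (196.4 - 0.2q) = 58, so q' = 415.75.
Then pb = 196.4 − 0.2·415.75 = 113.25 and ps = 98/3 + (1/3)·415.75 = 171.25.
Buyers' price falls by p* − pb = 135 − 113.25 = 21.75; sellers' price rises by ps − p* = 171.25 − 135 = 36.25.
So producers capture 36.25/58 = 0.625 of each unit of subsidy.

Producer share = 0.625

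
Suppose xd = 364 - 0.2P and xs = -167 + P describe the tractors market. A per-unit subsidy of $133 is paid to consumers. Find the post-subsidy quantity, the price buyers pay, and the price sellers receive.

Pre-subsidy: 364 - 0.2P = -167 + P gives P* = 442.5, x* = 275.5.
With the rebate, buyers effectively pay Pb = Ps − 133, where Ps is the price sellers receive.
Demand in terms of Ps becomes xd = 364 − 0.2(Ps − 133) = 390.6 - 0.2Ps. Setting this equal to supply: 390.6 - 0.2Ps = -167 + Ps, so Ps = 1394/3.
Buyers pay Pb = 1394/3 − 133 = 995/3; x' = -167 + 1·(1394/3) = 893/3.

x' = 893/3; buyers pay 995/3; sellers receive 1394/3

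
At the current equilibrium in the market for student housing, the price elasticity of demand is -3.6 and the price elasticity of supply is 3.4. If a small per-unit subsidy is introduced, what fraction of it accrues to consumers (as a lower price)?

For a small subsidy around the equilibrium, the benefit split depends on the relative slopes, which at a point are proportional to the elasticities.
Buyer share = εs/(εs + |εd|) = 3.4/(3.4 + 3.6) = 17/35; seller share = |εd|/(εs + |εd|) = 18/35.

Consumer share = 17/35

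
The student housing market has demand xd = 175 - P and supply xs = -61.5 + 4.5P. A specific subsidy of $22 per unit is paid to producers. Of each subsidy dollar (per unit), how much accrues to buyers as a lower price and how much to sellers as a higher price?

Buyers gain $18 per unit; sellers gain $4 per unit

Pre-subsidy: 175 - P = -61.5 + 4.5P gives P* = 43, x* = 132.
With the subsidy, sellers receive Ps = Pb + 22 for each unit, where Pb is the price buyers pay.
Supply in terms of Pb becomes xs = -61.5 + 4.5(Pb + 22) = 37.5 + 4.5Pb. Setting this equal to demand: 175 - Pb = 37.5 + 4.5Pb, so Pb = 25.
Sellers receive Ps = 25 + 22 = 47; x' = 175 − 1·25 = 150.
Buyers' price falls by P* − Pb = 43 − 25 = 18; sellers' price rises by Ps − P* = 47 − 43 = 4.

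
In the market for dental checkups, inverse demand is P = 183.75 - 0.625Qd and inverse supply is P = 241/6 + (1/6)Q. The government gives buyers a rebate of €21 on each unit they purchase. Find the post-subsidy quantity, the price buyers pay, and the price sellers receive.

Q' = 3950/19; buyers pay 2045/38; sellers receive 2843/38

Pre-subsidy: 183.75 - 0.625Q = 241/6 + (1/6)Q gives Q* = 3446/19 and P* = 2675/38.
With the rebate, buyers effectively pay Pb = Ps − 21, where Ps is the price sellers receive.
On the curves, Pb = 183.75 - 0.625Q and Ps = 241/6 + (1/6)Q; the wedge Ps − Pb = 21 gives 241/6 + (1/6)Q − (183.75 - 0.625Q) = 21, so Q' = 3950/19.
Then Pb = 183.75 − 0.625·(3950/19) = 2045/38 and Ps = 241/6 + (1/6)·(3950/19) = 2843/38.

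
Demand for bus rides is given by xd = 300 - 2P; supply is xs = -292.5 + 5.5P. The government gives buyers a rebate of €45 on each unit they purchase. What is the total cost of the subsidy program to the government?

Pre-subsidy: 300 - 2P = -292.5 + 5.5P gives P* = 79, x* = 142.
With the rebate, buyers effectively pay Pb = Ps − 45, where Ps is the price sellers receive.
Demand in terms of Ps becomes xd = 300 − 2(Ps − 45) = 390 - 2Ps. Setting this equal to supply: 390 - 2Ps = -292.5 + 5.5Ps, so Ps = 91.
Buyers pay Pb = 91 − 45 = 46; x' = -292.5 + 5.5·91 = 208.
Government outlay = subsidy × quantity = 45 × 208 = 9360.

Government cost = €9360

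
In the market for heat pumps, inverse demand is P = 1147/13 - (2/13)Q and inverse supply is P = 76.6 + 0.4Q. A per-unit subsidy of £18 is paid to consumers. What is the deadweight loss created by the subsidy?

Pre-subsidy: 1147/13 - (2/13)Q = 76.6 + 0.4Q gives Q* = 21 and P* = 85.
With the rebate, buyers effectively pay Pb = Ps − 18, where Ps is the price sellers receive.
On the curves, Pb = 1147/13 - (2/13)Q and Ps = 76.6 + 0.4Q; the wedge Ps − Pb = 18 gives 76.6 + 0.4Q − (1147/13 - (2/13)Q) = 18, so Q' = 53.5.
Then Pb = 1147/13 − (2/13)·53.5 = 80 and Ps = 76.6 + 0.4·53.5 = 98.
The subsidy expands output by 53.5 − 21 = 32.5 past the efficient level; on those units the gap between marginal cost and willingness to pay runs from 0 up to 18.
DWL = ½ × 18 × 32.5 = 292.5.

Deadweight loss = £292.5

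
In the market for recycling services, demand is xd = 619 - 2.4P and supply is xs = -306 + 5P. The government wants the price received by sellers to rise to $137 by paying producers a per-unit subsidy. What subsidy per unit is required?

Required subsidy s = $37 per unit

At a seller price of 137, quantity supplied is -306 + 5·137 = 379.
Buyers absorb 379 only when they pay Pb with 619 − 2.4·Pb = 379, i.e. Pb = 100.
s = Ps − Pb = 137 − 100 = 37.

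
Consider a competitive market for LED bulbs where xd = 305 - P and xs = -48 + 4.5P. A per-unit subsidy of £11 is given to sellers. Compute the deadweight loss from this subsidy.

Pre-subsidy: 305 - P = -48 + 4.5P gives P* = 706/11, x* = 2649/11.
With the subsidy, sellers receive Ps = Pb + 11 for each unit, where Pb is the price buyers pay.
Supply in terms of Pb becomes xs = -48 + 4.5(Pb + 11) = 1.5 + 4.5Pb. Setting this equal to demand: 305 - Pb = 1.5 + 4.5Pb, so Pb = 607/11.
Sellers receive Ps = 607/11 + 11 = 728/11; x' = 305 − 1·(607/11) = 2748/11.
The subsidy expands output by 2748/11 − 2649/11 = 9 past the efficient level; on those units the gap between marginal cost and willingness to pay runs from 0 up to 11.
DWL = ½ × 11 × 9 = 49.5.

Deadweight loss = £49.5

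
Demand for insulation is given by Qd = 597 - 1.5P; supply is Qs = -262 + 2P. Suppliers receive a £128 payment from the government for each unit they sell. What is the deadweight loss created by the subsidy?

Pre-subsidy: 597 - 1.5P = -262 + 2P gives P* = 1718/7, Q* = 1602/7.
With the subsidy, sellers receive Ps = Pb + 128 for each unit, where Pb is the price buyers pay.
Supply in terms of Pb becomes Qs = -262 + 2(Pb + 128) = -6 + 2Pb. Setting this equal to demand: 597 - 1.5Pb = -6 + 2Pb, so Pb = 1206/7.
Sellers receive Ps = 1206/7 + 128 = 2102/7; Q' = 597 − 1.5·(1206/7) = 2370/7.
The subsidy expands output by 2370/7 − 1602/7 = 768/7 past the efficient level; on those units the gap between marginal cost and willingness to pay runs from 0 up to 128.
DWL = ½ × 128 × 768/7 = 49152/7.

Deadweight loss = 49152/7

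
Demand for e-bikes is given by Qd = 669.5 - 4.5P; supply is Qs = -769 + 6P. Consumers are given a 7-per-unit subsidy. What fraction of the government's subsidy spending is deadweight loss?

DWL / government spending = 9/71

Pre-subsidy: 669.5 - 4.5P = -769 + 6P gives P* = 137, Q* = 53.
With the rebate, buyers effectively pay Pb = Ps − 7, where Ps is the price sellers receive.
Demand in terms of Ps becomes Qd = 669.5 − 4.5(Ps − 7) = 701 - 4.5Ps. Setting this equal to supply: 701 - 4.5Ps = -769 + 6Ps, so Ps = 140.
Buyers pay Pb = 140 − 7 = 133; Q' = -769 + 6·140 = 71.
ΔCS = ½(53 + 71)(137 − 133) = 248; ΔPS = ½(53 + 71)(140 − 137) = 186.
Government spending = 7 × 71 = 497.
DWL = ½ × 7 × (71 − 53) = 63; fraction = 63 / 497 = 9/71.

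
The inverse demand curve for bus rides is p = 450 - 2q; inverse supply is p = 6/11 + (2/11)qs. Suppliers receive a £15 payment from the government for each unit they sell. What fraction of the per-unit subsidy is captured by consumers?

Pre-subsidy: 450 - 2q = 6/11 + (2/11)q gives q* = 206 and p* = 38.
With the subsidy, sellers receive ps = pb + 15 for each unit, where pb is the price buyers pay.
On the curves, pb = 450 - 2q and ps = 6/11 + (2/11)q; the wedge ps − pb = 15 gives 6/11 + (2/11)q − (450 - 2q) = 15, so q' = 212.875.
Then pb = 450 − 2·212.875 = 24.25 and ps = 6/11 + (2/11)·212.875 = 39.25.
Buyers' price falls by p* − pb = 38 − 24.25 = 13.75; sellers' price rises by ps − p* = 39.25 − 38 = 1.25.
So consumers capture 13.75/15 = 11/12 of each unit of subsidy.

Consumer share = 11/12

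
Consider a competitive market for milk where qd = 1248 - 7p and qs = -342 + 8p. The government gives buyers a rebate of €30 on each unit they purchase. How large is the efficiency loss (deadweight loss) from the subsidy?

Pre-subsidy: 1248 - 7p = -342 + 8p gives p* = 106, q* = 506.
With the rebate, buyers effectively pay pb = ps − 30, where ps is the price sellers receive.
Demand in terms of ps becomes qd = 1248 − 7(ps − 30) = 1458 - 7ps. Setting this equal to supply: 1458 - 7ps = -342 + 8ps, so ps = 120.
Buyers pay pb = 120 − 30 = 90; q' = -342 + 8·120 = 618.
The subsidy expands output by 618 − 506 = 112 past the efficient level; on those units the gap between marginal cost and willingness to pay runs from 0 up to 30.
DWL = ½ × 30 × 112 = 1680.

Deadweight loss = €1680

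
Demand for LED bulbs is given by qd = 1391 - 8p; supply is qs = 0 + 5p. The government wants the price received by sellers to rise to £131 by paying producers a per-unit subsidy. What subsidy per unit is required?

Required subsidy s = £39 per unit

At a seller price of 131, quantity supplied is 0 + 5·131 = 655.
Buyers absorb 655 only when they pay pb with 1391 − 8·pb = 655, i.e. pb = 92.
s = ps − pb = 131 − 92 = 39.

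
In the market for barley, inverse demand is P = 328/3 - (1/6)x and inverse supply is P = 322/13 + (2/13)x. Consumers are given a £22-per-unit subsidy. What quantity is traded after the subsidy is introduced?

x' = 332.48

Pre-subsidy: 328/3 - (1/6)x = 322/13 + (2/13)x gives x* = 263.84 and P* = 65.36.
With the rebate, buyers effectively pay Pb = Ps − 22, where Ps is the price sellers receive.
On the curves, Pb = 328/3 - (1/6)x and Ps = 322/13 + (2/13)x; the wedge Ps − Pb = 22 gives 322/13 + (2/13)x − (328/3 - (1/6)x) = 22, so x' = 332.48.
Then Pb = 328/3 − (1/6)·332.48 = 53.92 and Ps = 322/13 + (2/13)·332.48 = 75.92.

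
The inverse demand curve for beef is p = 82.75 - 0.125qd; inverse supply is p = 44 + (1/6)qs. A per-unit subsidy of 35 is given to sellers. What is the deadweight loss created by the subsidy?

Deadweight loss = 2100

Pre-subsidy: 82.75 - 0.125q = 44 + (1/6)q gives q* = 930/7 and p* = 463/7.
With the subsidy, sellers receive ps = pb + 35 for each unit, where pb is the price buyers pay.
On the curves, pb = 82.75 - 0.125q and ps = 44 + (1/6)q; the wedge ps − pb = 35 gives 44 + (1/6)q − (82.75 - 0.125q) = 35, so q' = 1770/7.
Then pb = 82.75 − 0.125·(1770/7) = 358/7 and ps = 44 + (1/6)·(1770/7) = 603/7.
The subsidy expands output by 1770/7 − 930/7 = 120 past the efficient level; on those units the gap between marginal cost and willingness to pay runs from 0 up to 35.
DWL = ½ × 35 × 120 = 2100.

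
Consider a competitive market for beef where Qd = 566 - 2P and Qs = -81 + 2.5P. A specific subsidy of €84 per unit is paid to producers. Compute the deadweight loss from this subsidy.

Pre-subsidy: 566 - 2P = -81 + 2.5P gives P* = 1294/9, Q* = 2506/9.
With the subsidy, sellers receive Ps = Pb + 84 for each unit, where Pb is the price buyers pay.
Supply in terms of Pb becomes Qs = -81 + 2.5(Pb + 84) = 129 + 2.5Pb. Setting this equal to demand: 566 - 2Pb = 129 + 2.5Pb, so Pb = 874/9.
Sellers receive Ps = 874/9 + 84 = 1630/9; Q' = 566 − 2·(874/9) = 3346/9.
The subsidy expands output by 3346/9 − 2506/9 = 280/3 past the efficient level; on those units the gap between marginal cost and willingness to pay runs from 0 up to 84.
DWL = ½ × 84 × 280/3 = 3920.

Deadweight loss = €3920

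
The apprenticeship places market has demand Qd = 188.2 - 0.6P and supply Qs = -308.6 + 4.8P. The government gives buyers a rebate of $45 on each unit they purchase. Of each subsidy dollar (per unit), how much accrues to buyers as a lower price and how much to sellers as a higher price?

Buyers gain $40 per unit; sellers gain $5 per unit

Pre-subsidy: 188.2 - 0.6P = -308.6 + 4.8P gives P* = 92, Q* = 133.
With the rebate, buyers effectively pay Pb = Ps − 45, where Ps is the price sellers receive.
Demand in terms of Ps becomes Qd = 188.2 − 0.6(Ps − 45) = 215.2 - 0.6Ps. Setting this equal to supply: 215.2 - 0.6Ps = -308.6 + 4.8Ps, so Ps = 97.
Buyers pay Pb = 97 − 45 = 52; Q' = -308.6 + 4.8·97 = 157.
Buyers' price falls by P* − Pb = 92 − 52 = 40; sellers' price rises by Ps − P* = 97 − 92 = 5.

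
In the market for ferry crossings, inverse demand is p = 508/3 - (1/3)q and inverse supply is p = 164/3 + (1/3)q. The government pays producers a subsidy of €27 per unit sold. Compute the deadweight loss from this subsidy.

Deadweight loss = €546.75

Pre-subsidy: 508/3 - (1/3)q = 164/3 + (1/3)q gives q* = 172 and p* = 112.
With the subsidy, sellers receive ps = pb + 27 for each unit, where pb is the price buyers pay.
On the curves, pb = 508/3 - (1/3)q and ps = 164/3 + (1/3)q; the wedge ps − pb = 27 gives 164/3 + (1/3)q − (508/3 - (1/3)q) = 27, so q' = 212.5.
Then pb = 508/3 − (1/3)·212.5 = 98.5 and ps = 164/3 + (1/3)·212.5 = 125.5.
The subsidy expands output by 212.5 − 172 = 40.5 past the efficient level; on those units the gap between marginal cost and willingness to pay runs from 0 up to 27.
DWL = ½ × 27 × 40.5 = 546.75.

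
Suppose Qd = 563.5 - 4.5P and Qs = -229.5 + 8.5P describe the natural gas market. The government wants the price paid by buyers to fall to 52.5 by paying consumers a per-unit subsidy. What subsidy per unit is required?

At a buyer price of 52.5, quantity demanded is 563.5 − 4.5·52.5 = 327.25.
Sellers supply 327.25 only when they receive Ps with -229.5 + 8.5·Ps = 327.25, i.e. Ps = 65.5.
s = Ps − Pb = 65.5 − 52.5 = 13.

Required subsidy s = 13 per unit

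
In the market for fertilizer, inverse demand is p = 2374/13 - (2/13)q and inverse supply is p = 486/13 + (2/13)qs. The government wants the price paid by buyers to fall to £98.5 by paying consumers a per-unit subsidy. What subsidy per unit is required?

At a buyer price of 98.5, quantity demanded is 1187 − 6.5·98.5 = 546.75.
Sellers supply 546.75 only when they receive ps = 486/13 + (2/13)·546.75 = 121.5.
s = ps − pb = 121.5 − 98.5 = 23.

Required subsidy s = £23 per unit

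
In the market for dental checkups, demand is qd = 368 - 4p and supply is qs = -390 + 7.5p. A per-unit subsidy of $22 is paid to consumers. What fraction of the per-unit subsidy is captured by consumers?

Consumer share = 15/23

Pre-subsidy: 368 - 4p = -390 + 7.5p gives p* = 1516/23, q* = 2400/23.
With the rebate, buyers effectively pay pb = ps − 22, where ps is the price sellers receive.
Demand in terms of ps becomes qd = 368 − 4(ps − 22) = 456 - 4ps. Setting this equal to supply: 456 - 4ps = -390 + 7.5ps, so ps = 1692/23.
Buyers pay pb = 1692/23 − 22 = 1186/23; q' = -390 + 7.5·(1692/23) = 3720/23.
Buyers' price falls by p* − pb = 1516/23 − 1186/23 = 330/23; sellers' price rises by ps − p* = 1692/23 − 1516/23 = 176/23.
So consumers capture (330/23)/22 = 15/23 of each unit of subsidy.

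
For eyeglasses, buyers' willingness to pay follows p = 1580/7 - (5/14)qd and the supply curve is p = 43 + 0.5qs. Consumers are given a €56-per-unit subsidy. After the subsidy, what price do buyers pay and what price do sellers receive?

Pre-subsidy: 1580/7 - (5/14)q = 43 + 0.5q gives q* = 1279/6 and p* = 1795/12.
With the rebate, buyers effectively pay pb = ps − 56, where ps is the price sellers receive.
On the curves, pb = 1580/7 - (5/14)q and ps = 43 + 0.5q; the wedge ps − pb = 56 gives 43 + 0.5q − (1580/7 - (5/14)q) = 56, so q' = 278.5.
Then pb = 1580/7 − (5/14)·278.5 = 126.25 and ps = 43 + 0.5·278.5 = 182.25.

Buyers pay €126.25; sellers receive €182.25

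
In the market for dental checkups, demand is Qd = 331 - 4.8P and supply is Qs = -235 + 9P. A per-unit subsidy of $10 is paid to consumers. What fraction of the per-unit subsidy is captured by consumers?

Consumer share = 15/23

Pre-subsidy: 331 - 4.8P = -235 + 9P gives P* = 2830/69, Q* = 3085/23.
With the rebate, buyers effectively pay Pb = Ps − 10, where Ps is the price sellers receive.
Demand in terms of Ps becomes Qd = 331 − 4.8(Ps − 10) = 379 - 4.8Ps. Setting this equal to supply: 379 - 4.8Ps = -235 + 9Ps, so Ps = 3070/69.
Buyers pay Pb = 3070/69 − 10 = 2380/69; Q' = -235 + 9·(3070/69) = 3805/23.
Buyers' price falls by P* − Pb = 2830/69 − 2380/69 = 150/23; sellers' price rises by Ps − P* = 3070/69 − 2830/69 = 80/23.
So consumers capture (150/23)/10 = 15/23 of each unit of subsidy.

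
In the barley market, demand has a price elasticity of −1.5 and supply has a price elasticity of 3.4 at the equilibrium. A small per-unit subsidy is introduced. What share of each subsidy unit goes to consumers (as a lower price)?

Consumer share = 34/49

For a small subsidy around the equilibrium, the benefit split depends on the relative slopes, which at a point are proportional to the elasticities.
Buyer share = εs/(εs + |εd|) = 3.4/(3.4 + 1.5) = 34/49; seller share = |εd|/(εs + |εd|) = 15/49.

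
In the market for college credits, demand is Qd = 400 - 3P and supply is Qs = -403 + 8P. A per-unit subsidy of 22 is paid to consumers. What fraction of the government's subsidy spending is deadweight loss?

DWL / government spending = 24/229

Pre-subsidy: 400 - 3P = -403 + 8P gives P* = 73, Q* = 181.
With the rebate, buyers effectively pay Pb = Ps − 22, where Ps is the price sellers receive.
Demand in terms of Ps becomes Qd = 400 − 3(Ps − 22) = 466 - 3Ps. Setting this equal to supply: 466 - 3Ps = -403 + 8Ps, so Ps = 79.
Buyers pay Pb = 79 − 22 = 57; Q' = -403 + 8·79 = 229.
ΔCS = ½(181 + 229)(73 − 57) = 3280; ΔPS = ½(181 + 229)(79 − 73) = 1230.
Government spending = 22 × 229 = 5038.
DWL = ½ × 22 × (229 − 181) = 528; fraction = 528 / 5038 = 24/229.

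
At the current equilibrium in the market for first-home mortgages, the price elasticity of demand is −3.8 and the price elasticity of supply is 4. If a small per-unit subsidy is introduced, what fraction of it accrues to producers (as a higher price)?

Producer share = 19/39

For a small subsidy around the equilibrium, the benefit split depends on the relative slopes, which at a point are proportional to the elasticities.
Buyer share = εs/(εs + |εd|) = 4/(4 + 3.8) = 20/39; seller share = |εd|/(εs + |εd|) = 19/39.
So producers capture 19/39 of the subsidy.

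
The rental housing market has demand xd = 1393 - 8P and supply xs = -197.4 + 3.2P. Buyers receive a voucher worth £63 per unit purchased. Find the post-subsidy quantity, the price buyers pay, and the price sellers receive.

x' = 401; buyers pay £124; sellers receive £187

Pre-subsidy: 1393 - 8P = -197.4 + 3.2P gives P* = 142, x* = 257.
With the rebate, buyers effectively pay Pb = Ps − 63, where Ps is the price sellers receive.
Demand in terms of Ps becomes xd = 1393 − 8(Ps − 63) = 1897 - 8Ps. Setting this equal to supply: 1897 - 8Ps = -197.4 + 3.2Ps, so Ps = 187.
Buyers pay Pb = 187 − 63 = 124; x' = -197.4 + 3.2·187 = 401.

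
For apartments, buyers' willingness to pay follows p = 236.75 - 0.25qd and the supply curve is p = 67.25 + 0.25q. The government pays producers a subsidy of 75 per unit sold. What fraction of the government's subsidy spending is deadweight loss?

Pre-subsidy: 236.75 - 0.25q = 67.25 + 0.25q gives q* = 339 and p* = 152.
With the subsidy, sellers receive ps = pb + 75 for each unit, where pb is the price buyers pay.
On the curves, pb = 236.75 - 0.25q and ps = 67.25 + 0.25q; the wedge ps − pb = 75 gives 67.25 + 0.25q − (236.75 - 0.25q) = 75, so q' = 489.
Then pb = 236.75 − 0.25·489 = 114.5 and ps = 67.25 + 0.25·489 = 189.5.
ΔCS = ½(339 + 489)(152 − 114.5) = 15525; ΔPS = ½(339 + 489)(189.5 − 152) = 15525.
Government spending = 75 × 489 = 36675.
DWL = ½ × 75 × (489 − 339) = 5625; fraction = 5625 / 36675 = 25/163.

DWL / government spending = 25/163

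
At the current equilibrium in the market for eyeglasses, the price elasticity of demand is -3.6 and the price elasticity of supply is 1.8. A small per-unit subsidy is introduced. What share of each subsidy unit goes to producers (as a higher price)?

Producer share = 2/3

For a small subsidy around the equilibrium, the benefit split depends on the relative slopes, which at a point are proportional to the elasticities.
Buyer share = εs/(εs + |εd|) = 1.8/(1.8 + 3.6) = 1/3; seller share = |εd|/(εs + |εd|) = 2/3.
So producers capture 2/3 of the subsidy.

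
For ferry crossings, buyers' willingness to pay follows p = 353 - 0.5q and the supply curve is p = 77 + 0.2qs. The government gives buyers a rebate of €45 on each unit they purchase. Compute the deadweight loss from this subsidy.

Pre-subsidy: 353 - 0.5q = 77 + 0.2q gives q* = 2760/7 and p* = 1091/7.
With the rebate, buyers effectively pay pb = ps − 45, where ps is the price sellers receive.
On the curves, pb = 353 - 0.5q and ps = 77 + 0.2q; the wedge ps − pb = 45 gives 77 + 0.2q − (353 - 0.5q) = 45, so q' = 3210/7.
Then pb = 353 − 0.5·(3210/7) = 866/7 and ps = 77 + 0.2·(3210/7) = 1181/7.
The subsidy expands output by 3210/7 − 2760/7 = 450/7 past the efficient level; on those units the gap between marginal cost and willingness to pay runs from 0 up to 45.
DWL = ½ × 45 × 450/7 = 10125/7.

Deadweight loss = 10125/7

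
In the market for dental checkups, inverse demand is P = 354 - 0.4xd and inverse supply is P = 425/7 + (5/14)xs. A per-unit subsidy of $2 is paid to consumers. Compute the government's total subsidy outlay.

Pre-subsidy: 354 - 0.4x = 425/7 + (5/14)x gives x* = 20530/53 and P* = 10550/53.
With the rebate, buyers effectively pay Pb = Ps − 2, where Ps is the price sellers receive.
On the curves, Pb = 354 - 0.4x and Ps = 425/7 + (5/14)x; the wedge Ps − Pb = 2 gives 425/7 + (5/14)x − (354 - 0.4x) = 2, so x' = 390.
Then Pb = 354 − 0.4·390 = 198 and Ps = 425/7 + (5/14)·390 = 200.
Government outlay = subsidy × quantity = 2 × 390 = 780.

Government cost = $780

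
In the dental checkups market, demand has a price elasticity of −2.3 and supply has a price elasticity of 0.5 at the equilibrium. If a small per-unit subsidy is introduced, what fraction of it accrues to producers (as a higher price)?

Producer share = 23/28

For a small subsidy around the equilibrium, the benefit split depends on the relative slopes, which at a point are proportional to the elasticities.
Buyer share = εs/(εs + |εd|) = 0.5/(0.5 + 2.3) = 5/28; seller share = |εd|/(εs + |εd|) = 23/28.
So producers capture 23/28 of the subsidy.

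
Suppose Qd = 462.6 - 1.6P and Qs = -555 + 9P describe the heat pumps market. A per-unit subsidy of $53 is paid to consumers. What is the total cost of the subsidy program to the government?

Government cost = $20193

Pre-subsidy: 462.6 - 1.6P = -555 + 9P gives P* = 96, Q* = 309.
With the rebate, buyers effectively pay Pb = Ps − 53, where Ps is the price sellers receive.
Demand in terms of Ps becomes Qd = 462.6 − 1.6(Ps − 53) = 547.4 - 1.6Ps. Setting this equal to supply: 547.4 - 1.6Ps = -555 + 9Ps, so Ps = 104.
Buyers pay Pb = 104 − 53 = 51; Q' = -555 + 9·104 = 381.
Government outlay = subsidy × quantity = 53 × 381 = 20193.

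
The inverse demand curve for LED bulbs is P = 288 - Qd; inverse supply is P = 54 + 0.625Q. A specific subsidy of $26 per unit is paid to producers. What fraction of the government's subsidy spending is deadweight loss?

DWL / government spending = 0.05

Pre-subsidy: 288 - Q = 54 + 0.625Q gives Q* = 144 and P* = 144.
With the subsidy, sellers receive Ps = Pb + 26 for each unit, where Pb is the price buyers pay.
On the curves, Pb = 288 - Q and Ps = 54 + 0.625Q; the wedge Ps − Pb = 26 gives 54 + 0.625Q − (288 - Q) = 26, so Q' = 160.
Then Pb = 288 − 1·160 = 128 and Ps = 54 + 0.625·160 = 154.
ΔCS = ½(144 + 160)(144 − 128) = 2432; ΔPS = ½(144 + 160)(154 − 144) = 1520.
Government spending = 26 × 160 = 4160.
DWL = ½ × 26 × (160 − 144) = 208; fraction = 208 / 4160 = 0.05.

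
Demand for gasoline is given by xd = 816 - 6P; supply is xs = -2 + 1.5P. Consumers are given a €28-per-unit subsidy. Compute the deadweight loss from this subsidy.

Pre-subsidy: 816 - 6P = -2 + 1.5P gives P* = 1636/15, x* = 161.6.
With the rebate, buyers effectively pay Pb = Ps − 28, where Ps is the price sellers receive.
Demand in terms of Ps becomes xd = 816 − 6(Ps − 28) = 984 - 6Ps. Setting this equal to supply: 984 - 6Ps = -2 + 1.5Ps, so Ps = 1972/15.
Buyers pay Pb = 1972/15 − 28 = 1552/15; x' = -2 + 1.5·(1972/15) = 195.2.
The subsidy expands output by 195.2 − 161.6 = 33.6 past the efficient level; on those units the gap between marginal cost and willingness to pay runs from 0 up to 28.
DWL = ½ × 28 × 33.6 = 470.4.

Deadweight loss = €470.4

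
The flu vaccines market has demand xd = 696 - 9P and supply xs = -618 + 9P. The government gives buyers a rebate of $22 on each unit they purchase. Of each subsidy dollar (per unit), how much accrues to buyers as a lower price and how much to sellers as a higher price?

Buyers gain $11 per unit; sellers gain $11 per unit

Pre-subsidy: 696 - 9P = -618 + 9P gives P* = 73, x* = 39.
With the rebate, buyers effectively pay Pb = Ps − 22, where Ps is the price sellers receive.
Demand in terms of Ps becomes xd = 696 − 9(Ps − 22) = 894 - 9Ps. Setting this equal to supply: 894 - 9Ps = -618 + 9Ps, so Ps = 84.
Buyers pay Pb = 84 − 22 = 62; x' = -618 + 9·84 = 138.
Buyers' price falls by P* − Pb = 73 − 62 = 11; sellers' price rises by Ps − P* = 84 − 73 = 11.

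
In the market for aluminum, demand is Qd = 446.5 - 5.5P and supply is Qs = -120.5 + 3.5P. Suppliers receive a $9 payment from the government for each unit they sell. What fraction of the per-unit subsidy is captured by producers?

Producer share = 11/18

Pre-subsidy: 446.5 - 5.5P = -120.5 + 3.5P gives P* = 63, Q* = 100.
With the subsidy, sellers receive Ps = Pb + 9 for each unit, where Pb is the price buyers pay.
Supply in terms of Pb becomes Qs = -120.5 + 3.5(Pb + 9) = -89 + 3.5Pb. Setting this equal to demand: 446.5 - 5.5Pb = -89 + 3.5Pb, so Pb = 59.5.
Sellers receive Ps = 59.5 + 9 = 68.5; Q' = 446.5 − 5.5·59.5 = 119.25.
Buyers' price falls by P* − Pb = 63 − 59.5 = 3.5; sellers' price rises by Ps − P* = 68.5 − 63 = 5.5.
So producers capture 5.5/9 = 11/18 of each unit of subsidy.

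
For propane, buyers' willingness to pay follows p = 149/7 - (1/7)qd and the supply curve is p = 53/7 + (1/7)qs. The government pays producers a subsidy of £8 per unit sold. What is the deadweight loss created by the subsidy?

Deadweight loss = £112

Pre-subsidy: 149/7 - (1/7)q = 53/7 + (1/7)q gives q* = 48 and p* = 101/7.
With the subsidy, sellers receive ps = pb + 8 for each unit, where pb is the price buyers pay.
On the curves, pb = 149/7 - (1/7)q and ps = 53/7 + (1/7)q; the wedge ps − pb = 8 gives 53/7 + (1/7)q − (149/7 - (1/7)q) = 8, so q' = 76.
Then pb = 149/7 − (1/7)·76 = 73/7 and ps = 53/7 + (1/7)·76 = 129/7.
The subsidy expands output by 76 − 48 = 28 past the efficient level; on those units the gap between marginal cost and willingness to pay runs from 0 up to 8.
DWL = ½ × 8 × 28 = 112.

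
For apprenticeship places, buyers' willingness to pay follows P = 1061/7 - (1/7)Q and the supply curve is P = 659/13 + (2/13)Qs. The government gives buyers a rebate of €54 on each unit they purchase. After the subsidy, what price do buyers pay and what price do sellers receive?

Buyers pay €77; sellers receive €131

Pre-subsidy: 1061/7 - (1/7)Q = 659/13 + (2/13)Q gives Q* = 340 and P* = 103.
With the rebate, buyers effectively pay Pb = Ps − 54, where Ps is the price sellers receive.
On the curves, Pb = 1061/7 - (1/7)Q and Ps = 659/13 + (2/13)Q; the wedge Ps − Pb = 54 gives 659/13 + (2/13)Q − (1061/7 - (1/7)Q) = 54, so Q' = 522.
Then Pb = 1061/7 − (1/7)·522 = 77 and Ps = 659/13 + (2/13)·522 = 131.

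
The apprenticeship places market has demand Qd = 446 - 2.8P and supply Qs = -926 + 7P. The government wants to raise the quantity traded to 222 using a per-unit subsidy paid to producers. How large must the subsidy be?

Required subsidy s = 84 per unit

At Q = 222, invert demand for the buyer price: Pb = (446 − 222)/2.8 = 80; invert supply for the seller price: Ps = (222 − (-926))/7 = 164.
The subsidy must fill the gap: s = Ps − Pb = 164 − 80 = 84.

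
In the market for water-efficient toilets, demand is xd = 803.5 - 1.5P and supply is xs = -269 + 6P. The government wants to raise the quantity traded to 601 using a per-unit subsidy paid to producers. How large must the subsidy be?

At x = 601, invert demand for the buyer price: Pb = (803.5 − 601)/1.5 = 135; invert supply for the seller price: Ps = (601 − (-269))/6 = 145.
The subsidy must fill the gap: s = Ps − Pb = 145 − 135 = 10.

Required subsidy s = 10 per unit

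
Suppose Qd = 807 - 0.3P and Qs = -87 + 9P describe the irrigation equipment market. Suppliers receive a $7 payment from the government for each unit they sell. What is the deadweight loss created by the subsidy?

Pre-subsidy: 807 - 0.3P = -87 + 9P gives P* = 2980/31, Q* = 24123/31.
With the subsidy, sellers receive Ps = Pb + 7 for each unit, where Pb is the price buyers pay.
Supply in terms of Pb becomes Qs = -87 + 9(Pb + 7) = -24 + 9Pb. Setting this equal to demand: 807 - 0.3Pb = -24 + 9Pb, so Pb = 2770/31.
Sellers receive Ps = 2770/31 + 7 = 2987/31; Q' = 807 − 0.3·(2770/31) = 24186/31.
The subsidy expands output by 24186/31 − 24123/31 = 63/31 past the efficient level; on those units the gap between marginal cost and willingness to pay runs from 0 up to 7.
DWL = ½ × 7 × 63/31 = 441/62.

Deadweight loss = 441/62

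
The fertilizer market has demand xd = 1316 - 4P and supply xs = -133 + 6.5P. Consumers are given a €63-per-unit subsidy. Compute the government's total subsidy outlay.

Pre-subsidy: 1316 - 4P = -133 + 6.5P gives P* = 138, x* = 764.
With the rebate, buyers effectively pay Pb = Ps − 63, where Ps is the price sellers receive.
Demand in terms of Ps becomes xd = 1316 − 4(Ps − 63) = 1568 - 4Ps. Setting this equal to supply: 1568 - 4Ps = -133 + 6.5Ps, so Ps = 162.
Buyers pay Pb = 162 − 63 = 99; x' = -133 + 6.5·162 = 920.
Government outlay = subsidy × quantity = 63 × 920 = 57960.

Government cost = €57960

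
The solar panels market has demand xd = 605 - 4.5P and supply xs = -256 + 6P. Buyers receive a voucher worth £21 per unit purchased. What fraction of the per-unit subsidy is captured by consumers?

Pre-subsidy: 605 - 4.5P = -256 + 6P gives P* = 82, x* = 236.
With the rebate, buyers effectively pay Pb = Ps − 21, where Ps is the price sellers receive.
Demand in terms of Ps becomes xd = 605 − 4.5(Ps − 21) = 699.5 - 4.5Ps. Setting this equal to supply: 699.5 - 4.5Ps = -256 + 6Ps, so Ps = 91.
Buyers pay Pb = 91 − 21 = 70; x' = -256 + 6·91 = 290.
Buyers' price falls by P* − Pb = 82 − 70 = 12; sellers' price rises by Ps − P* = 91 − 82 = 9.
So consumers capture 12/21 = 4/7 of each unit of subsidy.

Consumer share = 4/7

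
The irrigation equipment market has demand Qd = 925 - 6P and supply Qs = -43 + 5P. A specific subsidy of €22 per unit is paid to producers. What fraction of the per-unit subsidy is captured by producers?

Producer share = 6/11

Pre-subsidy: 925 - 6P = -43 + 5P gives P* = 88, Q* = 397.
With the subsidy, sellers receive Ps = Pb + 22 for each unit, where Pb is the price buyers pay.
Supply in terms of Pb becomes Qs = -43 + 5(Pb + 22) = 67 + 5Pb. Setting this equal to demand: 925 - 6Pb = 67 + 5Pb, so Pb = 78.
Sellers receive Ps = 78 + 22 = 100; Q' = 925 − 6·78 = 457.
Buyers' price falls by P* − Pb = 88 − 78 = 10; sellers' price rises by Ps − P* = 100 − 88 = 12.
So producers capture 12/22 = 6/11 of each unit of subsidy.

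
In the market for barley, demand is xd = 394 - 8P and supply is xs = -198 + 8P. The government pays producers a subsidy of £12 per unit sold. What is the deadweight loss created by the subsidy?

Pre-subsidy: 394 - 8P = -198 + 8P gives P* = 37, x* = 98.
With the subsidy, sellers receive Ps = Pb + 12 for each unit, where Pb is the price buyers pay.
Supply in terms of Pb becomes xs = -198 + 8(Pb + 12) = -102 + 8Pb. Setting this equal to demand: 394 - 8Pb = -102 + 8Pb, so Pb = 31.
Sellers receive Ps = 31 + 12 = 43; x' = 394 − 8·31 = 146.
The subsidy expands output by 146 − 98 = 48 past the efficient level; on those units the gap between marginal cost and willingness to pay runs from 0 up to 12.
DWL = ½ × 12 × 48 = 288.

Deadweight loss = £288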